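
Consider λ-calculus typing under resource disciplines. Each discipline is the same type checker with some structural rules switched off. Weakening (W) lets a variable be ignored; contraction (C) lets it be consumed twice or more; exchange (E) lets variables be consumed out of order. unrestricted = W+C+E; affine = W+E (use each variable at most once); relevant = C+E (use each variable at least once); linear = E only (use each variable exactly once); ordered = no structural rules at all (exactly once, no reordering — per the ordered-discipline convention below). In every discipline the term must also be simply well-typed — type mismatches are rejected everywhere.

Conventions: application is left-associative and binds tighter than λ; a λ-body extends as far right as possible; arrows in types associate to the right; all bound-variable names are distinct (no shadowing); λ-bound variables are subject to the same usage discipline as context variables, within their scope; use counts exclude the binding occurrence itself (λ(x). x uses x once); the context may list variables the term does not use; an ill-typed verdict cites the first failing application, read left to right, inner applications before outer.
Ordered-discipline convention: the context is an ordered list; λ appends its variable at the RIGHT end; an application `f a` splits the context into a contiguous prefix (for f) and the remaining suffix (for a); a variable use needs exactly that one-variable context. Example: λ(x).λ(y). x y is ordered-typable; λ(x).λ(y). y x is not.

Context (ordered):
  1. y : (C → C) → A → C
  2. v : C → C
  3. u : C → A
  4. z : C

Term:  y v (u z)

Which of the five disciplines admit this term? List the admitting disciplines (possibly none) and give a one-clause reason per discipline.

admitted in: ordered, linear, affine, relevant, unrestricted
variable uses: y: 1, v: 1, u: 1, z: 1
left-to-right use order: y, v, u, z
typing: well-typed — term : C
ordered ✓ (one use each (y, v, u, z); ordered split holds)
linear ✓ (y, v, u, z: one use apiece)
affine ✓ (no duplicate uses among y, v, u, z)
relevant ✓ (none of y, v, u, z goes unused)
unrestricted ✓ (simply typable at C; W, C, E all held)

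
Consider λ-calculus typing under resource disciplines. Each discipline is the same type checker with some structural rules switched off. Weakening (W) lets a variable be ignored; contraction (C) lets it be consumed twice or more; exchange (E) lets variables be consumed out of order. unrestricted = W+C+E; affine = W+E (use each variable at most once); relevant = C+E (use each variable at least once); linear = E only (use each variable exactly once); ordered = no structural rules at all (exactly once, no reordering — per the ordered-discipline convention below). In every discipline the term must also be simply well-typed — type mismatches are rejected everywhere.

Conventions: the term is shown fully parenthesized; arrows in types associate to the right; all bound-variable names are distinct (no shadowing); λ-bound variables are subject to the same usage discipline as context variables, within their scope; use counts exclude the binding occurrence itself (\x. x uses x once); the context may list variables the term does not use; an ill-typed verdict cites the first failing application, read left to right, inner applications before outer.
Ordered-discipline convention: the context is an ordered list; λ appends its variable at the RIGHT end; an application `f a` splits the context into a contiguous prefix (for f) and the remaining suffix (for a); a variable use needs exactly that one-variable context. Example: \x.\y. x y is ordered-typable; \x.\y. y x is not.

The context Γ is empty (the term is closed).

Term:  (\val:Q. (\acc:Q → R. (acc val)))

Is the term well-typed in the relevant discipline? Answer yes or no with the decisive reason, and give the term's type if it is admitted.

yes — at least one use each (val, acc); term : Q → (Q → R) → R
usage: val (bound) ×1; acc (bound) ×1
uses in reading order: acc, val
typing: well-typed at Q → (Q → R) → R
across the five disciplines: ordered ✗ · linear ✓ · affine ✓ · relevant ✓ · unrestricted ✓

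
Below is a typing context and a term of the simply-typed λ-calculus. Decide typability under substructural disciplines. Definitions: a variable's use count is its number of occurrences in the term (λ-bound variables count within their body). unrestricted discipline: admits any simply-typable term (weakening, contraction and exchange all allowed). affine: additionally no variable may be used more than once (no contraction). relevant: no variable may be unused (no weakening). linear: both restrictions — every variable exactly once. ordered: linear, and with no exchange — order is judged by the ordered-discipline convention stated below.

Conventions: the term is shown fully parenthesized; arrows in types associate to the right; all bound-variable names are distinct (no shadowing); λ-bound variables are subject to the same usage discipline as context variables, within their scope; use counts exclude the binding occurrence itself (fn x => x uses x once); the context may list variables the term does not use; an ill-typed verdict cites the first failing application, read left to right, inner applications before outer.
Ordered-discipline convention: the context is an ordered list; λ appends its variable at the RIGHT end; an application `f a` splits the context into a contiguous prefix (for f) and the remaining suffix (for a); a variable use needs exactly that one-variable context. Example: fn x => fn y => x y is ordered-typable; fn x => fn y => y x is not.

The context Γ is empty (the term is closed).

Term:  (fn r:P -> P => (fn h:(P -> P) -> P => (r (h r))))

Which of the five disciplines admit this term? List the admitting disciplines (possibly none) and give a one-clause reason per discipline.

admitted in: relevant, unrestricted
variable uses: r (bound) ×2, h (bound) ×1
use order (left to right): r, h, r
typing: ✓ — (P -> P) -> ((P -> P) -> P) -> P
ordered ✗ (repeated use of r ×2)
linear ✗ (repeated use of r ×2)
affine ✗ (repeated use of r ×2)
relevant ✓ (every one of r, h appears)
unrestricted ✓ (simply typable at (P -> P) -> ((P -> P) -> P) -> P; W, C, E all held)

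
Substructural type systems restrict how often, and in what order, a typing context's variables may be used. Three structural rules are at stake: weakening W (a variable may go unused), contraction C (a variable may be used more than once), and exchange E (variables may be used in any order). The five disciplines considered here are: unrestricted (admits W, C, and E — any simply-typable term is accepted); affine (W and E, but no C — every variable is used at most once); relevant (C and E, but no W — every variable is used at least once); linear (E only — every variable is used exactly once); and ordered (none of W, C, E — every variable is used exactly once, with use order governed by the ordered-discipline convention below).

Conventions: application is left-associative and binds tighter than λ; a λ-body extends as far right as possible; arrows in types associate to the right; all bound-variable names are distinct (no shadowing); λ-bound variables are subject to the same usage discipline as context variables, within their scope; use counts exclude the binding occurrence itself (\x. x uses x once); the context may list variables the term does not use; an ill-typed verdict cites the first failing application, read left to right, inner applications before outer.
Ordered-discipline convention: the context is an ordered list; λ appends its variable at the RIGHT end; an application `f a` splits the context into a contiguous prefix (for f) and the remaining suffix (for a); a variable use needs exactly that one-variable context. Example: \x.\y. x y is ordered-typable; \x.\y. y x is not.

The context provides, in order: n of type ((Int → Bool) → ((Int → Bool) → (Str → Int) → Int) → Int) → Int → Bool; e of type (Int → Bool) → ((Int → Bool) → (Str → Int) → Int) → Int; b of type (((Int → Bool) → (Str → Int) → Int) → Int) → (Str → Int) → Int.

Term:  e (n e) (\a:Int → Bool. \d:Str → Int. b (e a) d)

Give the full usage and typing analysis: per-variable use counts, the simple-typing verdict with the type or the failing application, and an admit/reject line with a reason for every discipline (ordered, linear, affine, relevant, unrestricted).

counts: n: 1×; e: 3×; b: 1×; a (bound): 1×; d (bound): 1×
order of uses: e, n, e, b, e, a, d
typing: the term checks, with type Int
ordered: ✗, e ×3 used more than once (contraction)
linear: ✗, e ×3 used more than once (contraction)
affine: ✗, e ×3 used more than once (contraction)
relevant: ✓, n, e, b, a, d: all used, weakening unneeded
unrestricted: ✓, well-typed at Int; no restrictions here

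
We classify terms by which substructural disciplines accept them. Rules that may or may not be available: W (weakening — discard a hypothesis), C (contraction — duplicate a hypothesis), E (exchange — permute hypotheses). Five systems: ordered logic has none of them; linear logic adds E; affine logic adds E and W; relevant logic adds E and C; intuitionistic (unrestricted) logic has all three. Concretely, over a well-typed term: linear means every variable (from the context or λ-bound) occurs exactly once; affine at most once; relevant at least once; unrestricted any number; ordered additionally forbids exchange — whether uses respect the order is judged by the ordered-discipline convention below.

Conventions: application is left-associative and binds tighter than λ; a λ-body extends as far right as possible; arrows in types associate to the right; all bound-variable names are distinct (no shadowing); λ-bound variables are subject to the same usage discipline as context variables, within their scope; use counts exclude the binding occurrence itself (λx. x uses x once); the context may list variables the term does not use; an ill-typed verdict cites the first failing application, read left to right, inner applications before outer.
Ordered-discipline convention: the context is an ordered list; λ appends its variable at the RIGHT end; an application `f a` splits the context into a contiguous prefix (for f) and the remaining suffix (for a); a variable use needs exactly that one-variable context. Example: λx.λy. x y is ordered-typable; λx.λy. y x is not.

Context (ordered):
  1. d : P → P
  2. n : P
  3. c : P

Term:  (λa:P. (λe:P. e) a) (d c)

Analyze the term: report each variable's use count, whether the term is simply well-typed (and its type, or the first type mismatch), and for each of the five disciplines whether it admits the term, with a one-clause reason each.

use counts: d: 1×; n: 0×; c: 1×; a (λ-bound): 1×; e (λ-bound): 1×
left-to-right use order: e, a, d, c
typing: the term checks, with type P
ordered ✗ (unused: n — weakening required)
linear ✗ (unused: n — weakening required)
affine ✓ (d, n, c, a, e: no repeats, contraction unneeded)
relevant ✗ (unused: n — weakening required)
unrestricted ✓ (typability at P is all that's needed)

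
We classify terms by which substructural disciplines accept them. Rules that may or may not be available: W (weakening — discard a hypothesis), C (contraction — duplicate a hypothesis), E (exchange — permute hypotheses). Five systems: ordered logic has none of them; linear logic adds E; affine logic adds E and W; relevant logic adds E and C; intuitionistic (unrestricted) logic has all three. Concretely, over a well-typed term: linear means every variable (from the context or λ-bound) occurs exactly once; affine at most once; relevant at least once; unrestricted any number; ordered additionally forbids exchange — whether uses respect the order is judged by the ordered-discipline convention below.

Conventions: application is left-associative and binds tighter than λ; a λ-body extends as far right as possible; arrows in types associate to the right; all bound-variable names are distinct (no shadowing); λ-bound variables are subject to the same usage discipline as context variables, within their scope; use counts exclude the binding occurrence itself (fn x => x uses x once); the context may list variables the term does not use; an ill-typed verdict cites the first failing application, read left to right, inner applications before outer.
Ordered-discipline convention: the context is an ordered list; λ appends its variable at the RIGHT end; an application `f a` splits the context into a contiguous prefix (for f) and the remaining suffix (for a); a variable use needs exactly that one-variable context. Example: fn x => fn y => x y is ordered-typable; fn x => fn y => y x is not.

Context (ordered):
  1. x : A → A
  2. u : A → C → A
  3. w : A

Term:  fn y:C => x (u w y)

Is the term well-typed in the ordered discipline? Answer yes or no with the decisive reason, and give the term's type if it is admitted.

yes — x, u, w, y: once each, no exchange needed; term : C → A
variable uses: x=1, u=1, w=1, y (bound)=1
use order (left to right): x, u, w, y
typing: ✓ — C → A
all disciplines: ordered ✓; linear ✓; affine ✓; relevant ✓; unrestricted ✓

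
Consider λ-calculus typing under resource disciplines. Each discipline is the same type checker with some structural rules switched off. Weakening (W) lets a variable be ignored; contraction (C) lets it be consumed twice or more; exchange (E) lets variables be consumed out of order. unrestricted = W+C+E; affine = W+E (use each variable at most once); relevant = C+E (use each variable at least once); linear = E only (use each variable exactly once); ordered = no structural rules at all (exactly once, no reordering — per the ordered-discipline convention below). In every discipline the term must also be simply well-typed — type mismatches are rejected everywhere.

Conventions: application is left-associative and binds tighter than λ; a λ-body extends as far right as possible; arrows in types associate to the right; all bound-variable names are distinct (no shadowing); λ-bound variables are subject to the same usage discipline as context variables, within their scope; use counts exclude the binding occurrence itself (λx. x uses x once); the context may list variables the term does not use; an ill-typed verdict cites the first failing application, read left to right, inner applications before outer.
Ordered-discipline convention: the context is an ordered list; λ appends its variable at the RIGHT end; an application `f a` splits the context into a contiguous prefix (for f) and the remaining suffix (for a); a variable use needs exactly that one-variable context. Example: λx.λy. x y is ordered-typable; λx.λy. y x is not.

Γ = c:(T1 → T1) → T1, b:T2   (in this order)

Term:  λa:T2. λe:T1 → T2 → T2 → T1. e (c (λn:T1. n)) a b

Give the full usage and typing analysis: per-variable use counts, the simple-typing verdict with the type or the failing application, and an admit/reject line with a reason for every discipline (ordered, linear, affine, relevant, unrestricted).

use counts: c: 1×; b: 1×; a (bound): 1×; e (bound): 1×; n (bound): 1×
left-to-right use order: e, c, n, a, b
typing: ✓ — T2 → (T1 → T2 → T2 → T1) → T1
ordered: ✗, needs exchange: uses follow e, c, n, a, b
linear: ✓, single use per variable (c, b, a, e, n)
affine: ✓, none of c, b, a, e, n used more than once
relevant: ✓, none of c, b, a, e, n goes unused
unrestricted: ✓, simply typable at T2 → (T1 → T2 → T2 → T1) → T1; W, C, E all held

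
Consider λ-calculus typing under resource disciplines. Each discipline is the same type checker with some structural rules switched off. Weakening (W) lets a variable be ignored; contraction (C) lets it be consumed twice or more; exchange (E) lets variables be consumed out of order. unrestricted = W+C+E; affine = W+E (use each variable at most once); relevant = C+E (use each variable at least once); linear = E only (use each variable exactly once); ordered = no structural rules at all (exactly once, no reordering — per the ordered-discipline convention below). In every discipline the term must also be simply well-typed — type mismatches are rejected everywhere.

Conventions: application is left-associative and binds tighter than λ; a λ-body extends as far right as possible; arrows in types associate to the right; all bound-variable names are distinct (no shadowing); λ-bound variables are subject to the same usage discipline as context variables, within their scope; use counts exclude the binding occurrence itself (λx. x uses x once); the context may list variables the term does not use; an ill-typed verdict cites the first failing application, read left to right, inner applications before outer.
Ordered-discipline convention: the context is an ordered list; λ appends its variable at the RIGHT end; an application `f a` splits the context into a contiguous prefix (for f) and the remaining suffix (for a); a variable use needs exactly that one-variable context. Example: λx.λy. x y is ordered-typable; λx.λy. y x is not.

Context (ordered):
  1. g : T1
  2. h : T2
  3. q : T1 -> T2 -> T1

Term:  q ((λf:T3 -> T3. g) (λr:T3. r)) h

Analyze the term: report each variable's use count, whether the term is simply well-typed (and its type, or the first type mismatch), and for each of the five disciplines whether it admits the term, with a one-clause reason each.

use counts: g=1, h=1, q=1, f [bound]=0, r [bound]=1
use order (left to right): q, g, r, h
typing: ✓ — T1
ordered ✗ (f never used (weakening))
linear ✗ (f never used (weakening))
affine ✓ (at most one use each (g, h, q, f, r))
relevant ✗ (f never used (weakening))
unrestricted ✓ (typability at T1 is all that's needed)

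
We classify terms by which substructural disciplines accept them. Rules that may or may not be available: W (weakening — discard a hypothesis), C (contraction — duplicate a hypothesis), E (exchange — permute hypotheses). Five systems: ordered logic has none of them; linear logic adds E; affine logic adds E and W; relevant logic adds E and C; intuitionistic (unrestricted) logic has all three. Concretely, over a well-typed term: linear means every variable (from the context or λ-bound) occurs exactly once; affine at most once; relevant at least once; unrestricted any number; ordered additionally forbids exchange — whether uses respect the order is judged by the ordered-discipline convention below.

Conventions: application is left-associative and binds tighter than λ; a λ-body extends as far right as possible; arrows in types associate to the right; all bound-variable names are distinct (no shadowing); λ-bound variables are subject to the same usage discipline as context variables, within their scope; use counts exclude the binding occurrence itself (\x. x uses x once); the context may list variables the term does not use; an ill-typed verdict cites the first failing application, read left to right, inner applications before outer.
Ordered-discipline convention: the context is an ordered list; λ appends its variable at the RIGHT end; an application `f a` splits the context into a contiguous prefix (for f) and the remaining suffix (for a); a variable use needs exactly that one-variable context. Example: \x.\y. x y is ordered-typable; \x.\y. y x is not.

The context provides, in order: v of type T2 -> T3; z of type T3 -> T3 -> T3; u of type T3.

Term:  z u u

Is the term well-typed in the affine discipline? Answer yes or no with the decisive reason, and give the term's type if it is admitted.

no — repeated use of u ×2
usage: v: 0; z: 1; u: 2
uses in reading order: z, u, u
typing: the term checks, with type T3
summary: ordered ✗ · linear ✗ · affine ✗ · relevant ✗ · unrestricted ✓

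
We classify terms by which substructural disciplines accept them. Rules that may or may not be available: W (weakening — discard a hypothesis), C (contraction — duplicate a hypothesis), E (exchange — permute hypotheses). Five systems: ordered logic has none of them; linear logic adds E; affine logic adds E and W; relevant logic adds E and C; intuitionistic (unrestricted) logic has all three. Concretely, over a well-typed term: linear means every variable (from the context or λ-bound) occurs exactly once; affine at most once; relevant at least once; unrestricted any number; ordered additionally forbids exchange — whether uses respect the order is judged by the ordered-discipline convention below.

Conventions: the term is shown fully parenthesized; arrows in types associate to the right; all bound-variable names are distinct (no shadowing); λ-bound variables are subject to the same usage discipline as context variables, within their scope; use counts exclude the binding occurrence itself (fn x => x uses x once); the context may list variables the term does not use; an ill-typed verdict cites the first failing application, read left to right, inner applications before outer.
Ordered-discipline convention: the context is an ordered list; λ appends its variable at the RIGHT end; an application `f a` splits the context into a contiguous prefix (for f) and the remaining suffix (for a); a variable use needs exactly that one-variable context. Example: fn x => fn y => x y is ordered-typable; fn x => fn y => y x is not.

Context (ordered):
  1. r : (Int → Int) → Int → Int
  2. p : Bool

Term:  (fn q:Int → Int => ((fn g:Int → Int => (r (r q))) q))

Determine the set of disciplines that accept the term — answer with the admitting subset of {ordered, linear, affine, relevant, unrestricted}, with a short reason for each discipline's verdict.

accepted by: unrestricted
counts: r: 2, p: 0, q [bound]: 2, g [bound]: 0
uses in reading order: r, r, q, q
typing: ✓ — (Int → Int) → Int → Int
ordered ✗ (uses contraction: r ×2, q ×2; p, g never used (weakening))
linear ✗ (uses contraction: r ×2, q ×2; p, g never used (weakening))
affine ✗ (uses contraction: r ×2, q ×2)
relevant ✗ (p, g never used (weakening))
unrestricted ✓ (typability at (Int → Int) → Int → Int is all that's needed)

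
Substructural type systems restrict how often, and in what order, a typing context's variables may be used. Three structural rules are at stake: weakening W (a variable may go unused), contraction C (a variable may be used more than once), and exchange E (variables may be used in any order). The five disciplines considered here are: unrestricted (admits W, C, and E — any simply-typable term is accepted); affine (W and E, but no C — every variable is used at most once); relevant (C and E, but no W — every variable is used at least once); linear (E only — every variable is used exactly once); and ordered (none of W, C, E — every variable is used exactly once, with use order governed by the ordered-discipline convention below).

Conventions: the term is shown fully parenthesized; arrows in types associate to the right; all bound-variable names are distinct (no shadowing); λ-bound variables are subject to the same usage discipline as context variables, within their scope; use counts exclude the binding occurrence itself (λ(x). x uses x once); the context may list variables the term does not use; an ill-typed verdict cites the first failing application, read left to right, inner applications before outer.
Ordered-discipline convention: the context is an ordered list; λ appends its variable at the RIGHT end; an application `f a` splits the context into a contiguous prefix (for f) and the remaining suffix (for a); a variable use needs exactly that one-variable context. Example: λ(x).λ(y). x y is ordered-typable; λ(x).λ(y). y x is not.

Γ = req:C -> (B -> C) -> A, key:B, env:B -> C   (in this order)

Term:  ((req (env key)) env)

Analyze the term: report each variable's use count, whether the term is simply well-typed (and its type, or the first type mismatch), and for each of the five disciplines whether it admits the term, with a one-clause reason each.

usage: req: 1; key: 1; env: 2
use order (left to right): req, env, key, env
typing: well-typed — term : A
ordered: ✗, repeated use of env ×2
linear: ✗, repeated use of env ×2
affine: ✗, repeated use of env ×2
relevant: ✓, at least one use each (req, key, env)
unrestricted: ✓, typability at A is all that's needed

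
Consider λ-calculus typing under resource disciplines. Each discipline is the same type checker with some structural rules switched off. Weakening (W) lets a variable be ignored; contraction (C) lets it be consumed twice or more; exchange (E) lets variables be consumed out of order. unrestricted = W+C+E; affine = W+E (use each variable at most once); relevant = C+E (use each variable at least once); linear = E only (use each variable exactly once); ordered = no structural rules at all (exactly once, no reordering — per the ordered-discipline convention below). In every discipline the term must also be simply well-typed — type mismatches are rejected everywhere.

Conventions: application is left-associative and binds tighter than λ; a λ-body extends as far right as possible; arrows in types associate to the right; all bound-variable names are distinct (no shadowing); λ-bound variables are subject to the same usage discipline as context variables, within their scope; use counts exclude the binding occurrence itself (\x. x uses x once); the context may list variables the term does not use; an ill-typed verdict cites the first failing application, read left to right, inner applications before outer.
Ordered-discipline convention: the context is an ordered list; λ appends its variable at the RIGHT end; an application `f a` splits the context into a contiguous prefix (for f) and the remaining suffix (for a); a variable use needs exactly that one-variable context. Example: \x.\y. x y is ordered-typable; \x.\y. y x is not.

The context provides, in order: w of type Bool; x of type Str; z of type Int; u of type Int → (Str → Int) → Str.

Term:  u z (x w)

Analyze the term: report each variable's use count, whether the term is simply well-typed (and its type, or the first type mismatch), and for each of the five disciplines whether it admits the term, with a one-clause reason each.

counts: w: 1×, x: 1×, z: 1×, u: 1×
order of uses: u, z, x, w
typing: ill-typed: can't apply a value of type Str
ordered ✗ (not simply typable)
linear ✗ (fails simple typing)
affine ✗ (a type mismatch blocks all five)
relevant ✗ (the type mismatch rejects it)
unrestricted ✗ (not simply typable)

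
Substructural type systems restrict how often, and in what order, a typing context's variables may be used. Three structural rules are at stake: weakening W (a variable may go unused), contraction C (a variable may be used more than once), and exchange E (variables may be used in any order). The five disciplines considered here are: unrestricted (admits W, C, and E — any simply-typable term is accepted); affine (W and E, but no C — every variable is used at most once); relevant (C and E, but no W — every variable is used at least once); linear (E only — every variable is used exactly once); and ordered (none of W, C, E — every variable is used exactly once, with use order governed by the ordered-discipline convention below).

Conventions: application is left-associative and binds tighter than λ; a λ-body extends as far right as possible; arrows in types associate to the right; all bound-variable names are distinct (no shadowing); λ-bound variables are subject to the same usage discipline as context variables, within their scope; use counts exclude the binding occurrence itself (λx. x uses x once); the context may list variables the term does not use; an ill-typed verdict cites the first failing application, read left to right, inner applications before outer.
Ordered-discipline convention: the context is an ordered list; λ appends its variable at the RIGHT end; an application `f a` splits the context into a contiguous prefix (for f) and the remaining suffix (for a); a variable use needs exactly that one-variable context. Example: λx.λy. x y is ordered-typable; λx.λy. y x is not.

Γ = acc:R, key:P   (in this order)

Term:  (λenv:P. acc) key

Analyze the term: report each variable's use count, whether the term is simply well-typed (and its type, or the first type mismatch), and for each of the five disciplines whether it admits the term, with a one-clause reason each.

counts: acc: 1×, key: 1×, env (λ-bound): 0×
use order (left to right): acc, key
typing: well-typed — term : R
ordered ✗ (env left unused)
linear ✗ (env left unused)
affine ✓ (at most one use each (acc, key, env))
relevant ✗ (env left unused)
unrestricted ✓ (type-checks (R) and nothing is barred)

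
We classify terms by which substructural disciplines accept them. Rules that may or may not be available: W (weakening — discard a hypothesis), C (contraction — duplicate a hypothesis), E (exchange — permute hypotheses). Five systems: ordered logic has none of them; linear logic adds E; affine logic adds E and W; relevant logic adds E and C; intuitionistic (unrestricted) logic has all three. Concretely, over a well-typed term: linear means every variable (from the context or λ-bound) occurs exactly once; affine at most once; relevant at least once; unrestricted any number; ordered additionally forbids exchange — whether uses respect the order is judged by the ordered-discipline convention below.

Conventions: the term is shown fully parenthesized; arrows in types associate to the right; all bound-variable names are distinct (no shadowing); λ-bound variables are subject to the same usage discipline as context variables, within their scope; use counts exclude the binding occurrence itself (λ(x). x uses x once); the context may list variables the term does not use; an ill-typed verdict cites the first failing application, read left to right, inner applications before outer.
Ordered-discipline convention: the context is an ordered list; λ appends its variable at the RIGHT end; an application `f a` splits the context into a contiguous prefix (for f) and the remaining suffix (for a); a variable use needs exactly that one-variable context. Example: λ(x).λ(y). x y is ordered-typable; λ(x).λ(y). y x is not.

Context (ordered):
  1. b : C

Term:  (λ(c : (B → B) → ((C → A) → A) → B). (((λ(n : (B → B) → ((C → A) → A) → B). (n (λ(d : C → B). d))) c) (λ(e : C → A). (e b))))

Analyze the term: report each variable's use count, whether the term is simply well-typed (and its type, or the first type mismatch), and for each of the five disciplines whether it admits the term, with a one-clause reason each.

use counts: b: 1×, c [bound]: 1×, n [bound]: 1×, d [bound]: 1×, e [bound]: 1×
order of uses: n, d, c, e, b
typing: ill-typed: an argument (C → B) → C → B mismatches the expected B → B
ordered ✗ (the type mismatch rejects it)
linear ✗ (not simply typable)
affine ✗ (fails simple typing)
relevant ✗ (a type mismatch blocks all five)
unrestricted ✗ (the type mismatch rejects it)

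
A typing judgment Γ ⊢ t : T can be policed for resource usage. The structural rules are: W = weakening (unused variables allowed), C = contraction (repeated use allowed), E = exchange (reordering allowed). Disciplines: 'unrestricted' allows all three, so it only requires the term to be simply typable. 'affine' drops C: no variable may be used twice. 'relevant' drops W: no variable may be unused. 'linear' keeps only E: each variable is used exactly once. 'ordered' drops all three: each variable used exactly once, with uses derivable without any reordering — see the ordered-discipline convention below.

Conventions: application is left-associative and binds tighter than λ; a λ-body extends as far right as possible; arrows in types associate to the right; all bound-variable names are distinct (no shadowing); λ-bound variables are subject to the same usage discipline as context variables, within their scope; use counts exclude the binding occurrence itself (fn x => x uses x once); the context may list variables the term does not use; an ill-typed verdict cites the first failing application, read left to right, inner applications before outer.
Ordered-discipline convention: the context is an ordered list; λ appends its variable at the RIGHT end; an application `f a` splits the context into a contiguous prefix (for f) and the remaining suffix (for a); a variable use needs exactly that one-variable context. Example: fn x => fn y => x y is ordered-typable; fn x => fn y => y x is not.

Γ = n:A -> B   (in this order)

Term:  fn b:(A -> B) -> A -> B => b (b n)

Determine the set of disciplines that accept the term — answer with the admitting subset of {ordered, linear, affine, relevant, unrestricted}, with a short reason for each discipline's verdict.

admitted in: relevant, unrestricted
counts: n=1, b [bound]=2
left-to-right use order: b, b, n
typing: well-typed — term : ((A -> B) -> A -> B) -> A -> B
ordered: ✗, uses contraction: b ×2
linear: ✗, uses contraction: b ×2
affine: ✗, uses contraction: b ×2
relevant: ✓, none of n, b goes unused
unrestricted: ✓, simply typable at ((A -> B) -> A -> B) -> A -> B; W, C, E all held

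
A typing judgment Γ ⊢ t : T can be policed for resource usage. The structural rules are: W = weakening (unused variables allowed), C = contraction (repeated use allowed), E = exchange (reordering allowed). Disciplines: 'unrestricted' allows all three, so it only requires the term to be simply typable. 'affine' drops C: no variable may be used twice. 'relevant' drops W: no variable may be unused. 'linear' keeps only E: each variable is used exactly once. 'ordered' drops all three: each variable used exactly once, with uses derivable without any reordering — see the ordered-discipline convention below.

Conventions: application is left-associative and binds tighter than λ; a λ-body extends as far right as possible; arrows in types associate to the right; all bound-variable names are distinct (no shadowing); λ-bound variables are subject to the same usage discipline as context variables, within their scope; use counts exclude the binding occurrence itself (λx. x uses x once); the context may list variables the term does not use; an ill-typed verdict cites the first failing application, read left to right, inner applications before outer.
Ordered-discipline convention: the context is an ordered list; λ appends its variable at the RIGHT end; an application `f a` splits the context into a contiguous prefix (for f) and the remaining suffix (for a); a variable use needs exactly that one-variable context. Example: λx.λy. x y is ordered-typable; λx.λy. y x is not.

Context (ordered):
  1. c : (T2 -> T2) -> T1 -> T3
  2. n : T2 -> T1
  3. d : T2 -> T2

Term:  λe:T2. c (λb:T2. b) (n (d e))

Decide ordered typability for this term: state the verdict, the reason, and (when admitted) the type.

yes — single-use (c, n, d, e, b), ordered derivation ok; term : T2 -> T3
variable uses: c: 1, n: 1, d: 1, e (bound): 1, b (bound): 1
uses in reading order: c, b, n, d, e
typing: the term checks, with type T2 -> T3
summary: ordered ✓; linear ✓; affine ✓; relevant ✓; unrestricted ✓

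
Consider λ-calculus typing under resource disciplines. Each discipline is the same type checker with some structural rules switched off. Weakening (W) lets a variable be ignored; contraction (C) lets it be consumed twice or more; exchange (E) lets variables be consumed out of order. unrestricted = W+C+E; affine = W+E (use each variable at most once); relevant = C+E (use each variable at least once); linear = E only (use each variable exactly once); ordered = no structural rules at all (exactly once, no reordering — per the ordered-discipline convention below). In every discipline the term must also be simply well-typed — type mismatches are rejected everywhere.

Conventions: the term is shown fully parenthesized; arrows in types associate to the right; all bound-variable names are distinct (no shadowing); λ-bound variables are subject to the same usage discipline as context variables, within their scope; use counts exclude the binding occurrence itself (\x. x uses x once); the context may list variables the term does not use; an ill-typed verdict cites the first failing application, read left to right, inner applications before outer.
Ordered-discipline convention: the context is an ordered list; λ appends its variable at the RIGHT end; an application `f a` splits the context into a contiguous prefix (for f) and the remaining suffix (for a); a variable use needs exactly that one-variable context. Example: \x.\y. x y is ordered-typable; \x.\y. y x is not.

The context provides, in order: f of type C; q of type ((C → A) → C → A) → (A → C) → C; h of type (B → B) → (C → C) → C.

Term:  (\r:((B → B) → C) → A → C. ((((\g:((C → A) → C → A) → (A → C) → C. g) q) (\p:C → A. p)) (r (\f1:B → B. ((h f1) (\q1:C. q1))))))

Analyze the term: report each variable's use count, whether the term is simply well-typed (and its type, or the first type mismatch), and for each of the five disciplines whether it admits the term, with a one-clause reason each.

variable uses: f: 0×, q: 1×, h: 1×, r [bound]: 1×, g [bound]: 1×, p [bound]: 1×, f1 [bound]: 1×, q1 [bound]: 1×
left-to-right use order: g, q, p, r, h, f1, q1
typing: ✓ — (((B → B) → C) → A → C) → C
ordered ✗ (needs weakening: f unused)
linear ✗ (needs weakening: f unused)
affine ✓ (at most one use each (f, q, h, r, g, p, f1, q1))
relevant ✗ (needs weakening: f unused)
unrestricted ✓ (well-typed at (((B → B) → C) → A → C) → C; no restrictions here)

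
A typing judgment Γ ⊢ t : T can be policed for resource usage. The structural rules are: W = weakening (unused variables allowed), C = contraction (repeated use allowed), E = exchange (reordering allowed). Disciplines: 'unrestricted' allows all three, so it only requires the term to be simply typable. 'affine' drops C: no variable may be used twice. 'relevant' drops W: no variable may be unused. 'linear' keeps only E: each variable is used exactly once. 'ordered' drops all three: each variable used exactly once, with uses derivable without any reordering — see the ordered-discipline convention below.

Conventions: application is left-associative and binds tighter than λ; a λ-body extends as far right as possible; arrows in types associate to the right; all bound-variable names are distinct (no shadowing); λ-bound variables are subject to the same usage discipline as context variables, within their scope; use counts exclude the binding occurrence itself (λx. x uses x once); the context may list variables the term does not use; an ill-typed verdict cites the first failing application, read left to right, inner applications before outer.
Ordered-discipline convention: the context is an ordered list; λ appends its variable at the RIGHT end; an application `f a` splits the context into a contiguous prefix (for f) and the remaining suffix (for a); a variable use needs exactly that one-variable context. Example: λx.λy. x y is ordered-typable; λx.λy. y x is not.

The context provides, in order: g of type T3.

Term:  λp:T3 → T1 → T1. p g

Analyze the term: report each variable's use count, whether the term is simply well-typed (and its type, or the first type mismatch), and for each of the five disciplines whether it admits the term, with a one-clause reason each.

use counts: g=1, p [bound]=1
left-to-right use order: p, g
typing: well-typed at (T3 → T1 → T1) → T1 → T1
ordered ✗ (no ordered split (uses run p, g))
linear ✓ (g, p: one use apiece)
affine ✓ (g, p: no repeats, contraction unneeded)
relevant ✓ (at least one use each (g, p))
unrestricted ✓ (well-typed at (T3 → T1 → T1) → T1 → T1; no restrictions here)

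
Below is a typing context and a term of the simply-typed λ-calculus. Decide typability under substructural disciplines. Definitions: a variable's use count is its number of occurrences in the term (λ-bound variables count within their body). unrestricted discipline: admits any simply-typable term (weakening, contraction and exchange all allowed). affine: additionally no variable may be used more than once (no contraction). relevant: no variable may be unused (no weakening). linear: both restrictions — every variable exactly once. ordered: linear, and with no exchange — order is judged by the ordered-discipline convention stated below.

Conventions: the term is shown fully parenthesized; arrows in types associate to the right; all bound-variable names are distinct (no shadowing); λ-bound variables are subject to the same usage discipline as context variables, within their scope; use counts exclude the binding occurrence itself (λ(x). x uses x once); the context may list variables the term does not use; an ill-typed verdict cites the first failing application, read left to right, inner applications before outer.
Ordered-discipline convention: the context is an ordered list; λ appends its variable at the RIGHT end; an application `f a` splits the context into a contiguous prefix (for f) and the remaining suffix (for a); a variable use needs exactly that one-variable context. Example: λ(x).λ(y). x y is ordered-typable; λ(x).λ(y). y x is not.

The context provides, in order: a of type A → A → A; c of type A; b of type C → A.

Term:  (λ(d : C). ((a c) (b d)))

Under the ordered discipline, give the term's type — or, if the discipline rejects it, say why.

term : C → A
counts: a ×1; c ×1; b ×1; d [bound] ×1
left-to-right use order: a, c, b, d
typing: well-typed — term : C → A
summary: ordered ✓; linear ✓; affine ✓; relevant ✓; unrestricted ✓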